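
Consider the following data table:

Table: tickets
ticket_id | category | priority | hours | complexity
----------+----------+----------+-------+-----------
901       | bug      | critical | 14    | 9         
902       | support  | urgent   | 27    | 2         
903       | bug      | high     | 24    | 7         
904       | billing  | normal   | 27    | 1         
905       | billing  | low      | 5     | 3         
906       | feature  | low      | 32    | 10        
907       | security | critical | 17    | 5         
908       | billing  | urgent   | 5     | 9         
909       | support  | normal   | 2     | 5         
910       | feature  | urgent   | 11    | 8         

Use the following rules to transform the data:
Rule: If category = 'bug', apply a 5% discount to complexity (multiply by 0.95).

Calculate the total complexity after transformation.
58.2

Step 1: Records with category = 'bug' have total complexity = 16
Step 2: Apply multiplier: 16 × 0.95 = 15.2
Step 3: Other records total: 43
Step 4: Final sum = 15.2 + 43 = 58.2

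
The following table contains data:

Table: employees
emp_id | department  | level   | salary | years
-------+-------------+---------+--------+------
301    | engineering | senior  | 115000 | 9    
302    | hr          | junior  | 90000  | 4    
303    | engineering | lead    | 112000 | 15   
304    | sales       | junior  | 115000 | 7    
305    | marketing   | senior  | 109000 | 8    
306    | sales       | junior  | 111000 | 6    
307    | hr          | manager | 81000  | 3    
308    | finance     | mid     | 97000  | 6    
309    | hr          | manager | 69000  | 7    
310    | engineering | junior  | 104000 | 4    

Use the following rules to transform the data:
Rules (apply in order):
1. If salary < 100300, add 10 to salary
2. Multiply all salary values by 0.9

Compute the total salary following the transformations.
902736.0

Step 1: Apply Rule 1 - Add 10 to records with salary < 100300
  - 4 records affected: 337000 + (4 × 10) = 337040
  - Unaffected records: 666000
  - Sum after Rule 1: 1003040
Step 2: Apply Rule 2 - Multiply all by 0.9
  - 1003040 × 0.9 = 902736.0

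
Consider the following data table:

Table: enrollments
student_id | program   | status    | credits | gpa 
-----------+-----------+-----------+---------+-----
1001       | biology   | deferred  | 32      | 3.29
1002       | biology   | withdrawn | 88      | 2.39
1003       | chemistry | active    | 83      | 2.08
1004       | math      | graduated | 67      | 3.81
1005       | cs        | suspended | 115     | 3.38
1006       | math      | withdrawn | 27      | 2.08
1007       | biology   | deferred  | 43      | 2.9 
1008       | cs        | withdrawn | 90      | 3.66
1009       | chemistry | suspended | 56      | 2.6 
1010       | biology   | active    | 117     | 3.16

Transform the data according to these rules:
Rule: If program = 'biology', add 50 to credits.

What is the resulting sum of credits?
918

Step 1: Count records where program = 'biology': 4
Step 2: Total bonus added: 4 × 50 = 200
Step 3: Original sum of credits: 718
Step 4: Final sum = 718 + 200 = 918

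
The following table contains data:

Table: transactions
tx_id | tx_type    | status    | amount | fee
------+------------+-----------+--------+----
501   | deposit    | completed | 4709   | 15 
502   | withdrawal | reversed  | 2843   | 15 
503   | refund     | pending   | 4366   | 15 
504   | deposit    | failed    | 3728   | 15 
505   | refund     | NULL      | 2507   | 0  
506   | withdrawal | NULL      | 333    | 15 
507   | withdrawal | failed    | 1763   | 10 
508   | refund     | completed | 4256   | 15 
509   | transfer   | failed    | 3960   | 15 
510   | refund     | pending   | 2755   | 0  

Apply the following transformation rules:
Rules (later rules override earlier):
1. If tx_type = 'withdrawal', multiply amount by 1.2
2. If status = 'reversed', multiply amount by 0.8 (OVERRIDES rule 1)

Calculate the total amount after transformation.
31070.6

Step 1: Rule 2 takes priority for records with status = 'reversed'
  - 1 records: 2843 × 0.8 = 2274.4
Step 2: Rule 1 applies to remaining records with tx_type = 'withdrawal'
  - 2 records: 2096 × 1.2 = 2515.2
Step 3: Other records unchanged: 26281
Step 4: Final sum = 2274.4 + 2515.2 + 26281 = 31070.6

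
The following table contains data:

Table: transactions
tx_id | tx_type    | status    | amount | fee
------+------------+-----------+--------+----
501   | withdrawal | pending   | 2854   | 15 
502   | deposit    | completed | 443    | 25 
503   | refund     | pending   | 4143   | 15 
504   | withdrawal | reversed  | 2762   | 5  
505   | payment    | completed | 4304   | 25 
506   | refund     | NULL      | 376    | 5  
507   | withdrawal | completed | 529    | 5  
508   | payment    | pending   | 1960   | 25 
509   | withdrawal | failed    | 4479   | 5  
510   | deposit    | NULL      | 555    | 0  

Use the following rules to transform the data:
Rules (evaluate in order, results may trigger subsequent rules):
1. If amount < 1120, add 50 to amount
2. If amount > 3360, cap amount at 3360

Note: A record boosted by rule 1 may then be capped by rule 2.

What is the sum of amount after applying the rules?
19759

Step 1: Apply rule 1 to records with amount < 1120
  - 4 records get bonus of 50
  - Of these, 0 records then exceed 3360 and get capped
Step 2: Apply rule 2 to records with amount > 3360
  - 3 records (original) are capped
Step 3: Calculate final sum = 19759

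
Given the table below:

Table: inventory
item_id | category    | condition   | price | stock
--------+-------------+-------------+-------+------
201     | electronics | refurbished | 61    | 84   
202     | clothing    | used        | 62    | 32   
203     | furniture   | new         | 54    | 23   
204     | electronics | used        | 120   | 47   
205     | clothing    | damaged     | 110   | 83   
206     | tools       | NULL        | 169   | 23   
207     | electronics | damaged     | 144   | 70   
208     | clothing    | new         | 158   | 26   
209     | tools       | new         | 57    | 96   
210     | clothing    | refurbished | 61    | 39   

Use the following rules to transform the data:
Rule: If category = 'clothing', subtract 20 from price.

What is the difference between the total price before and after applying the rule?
80

Step 1: Original sum of price = 996
Step 2: 4 records have category = 'clothing'
Step 3: Each affected record changes by -20
Step 4: Total change = 4 × -20 = -80
Step 5: New sum = 996 + -80 = 916
Step 6: Difference = |916 - 996| = 80
        (Sum decreased by 80)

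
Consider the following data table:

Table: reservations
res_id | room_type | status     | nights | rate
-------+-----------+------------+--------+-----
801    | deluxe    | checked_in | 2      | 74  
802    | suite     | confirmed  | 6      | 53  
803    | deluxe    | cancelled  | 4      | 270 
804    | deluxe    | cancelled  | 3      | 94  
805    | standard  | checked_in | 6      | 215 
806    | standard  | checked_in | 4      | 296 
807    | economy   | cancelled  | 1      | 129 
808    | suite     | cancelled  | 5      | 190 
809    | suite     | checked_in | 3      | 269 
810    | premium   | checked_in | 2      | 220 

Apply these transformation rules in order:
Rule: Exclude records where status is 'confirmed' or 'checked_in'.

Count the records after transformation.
4

Step 1: Count records to exclude
  - 1 (confirmed) + 5 (checked_in) = 6 records
Step 2: Total records: 10
Step 3: Remaining = 10 - 6 = 4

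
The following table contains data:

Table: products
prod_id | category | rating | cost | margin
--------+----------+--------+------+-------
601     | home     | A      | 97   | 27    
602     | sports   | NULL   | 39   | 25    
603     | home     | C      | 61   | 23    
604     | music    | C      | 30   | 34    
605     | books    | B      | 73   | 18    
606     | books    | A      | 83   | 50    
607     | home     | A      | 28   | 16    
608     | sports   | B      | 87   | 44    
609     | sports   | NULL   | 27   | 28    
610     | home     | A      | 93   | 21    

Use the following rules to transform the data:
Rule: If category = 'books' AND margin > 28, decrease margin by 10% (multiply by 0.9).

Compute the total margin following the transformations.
281.0

Step 1: Find records where category = 'books' AND margin > 28
Step 2: 1 records match, summing to 50
Step 3: After multiplier: 50 × 0.9 = 45.0
Step 4: Unaffected records sum: 236
Step 5: Final sum = 45.0 + 236 = 281.0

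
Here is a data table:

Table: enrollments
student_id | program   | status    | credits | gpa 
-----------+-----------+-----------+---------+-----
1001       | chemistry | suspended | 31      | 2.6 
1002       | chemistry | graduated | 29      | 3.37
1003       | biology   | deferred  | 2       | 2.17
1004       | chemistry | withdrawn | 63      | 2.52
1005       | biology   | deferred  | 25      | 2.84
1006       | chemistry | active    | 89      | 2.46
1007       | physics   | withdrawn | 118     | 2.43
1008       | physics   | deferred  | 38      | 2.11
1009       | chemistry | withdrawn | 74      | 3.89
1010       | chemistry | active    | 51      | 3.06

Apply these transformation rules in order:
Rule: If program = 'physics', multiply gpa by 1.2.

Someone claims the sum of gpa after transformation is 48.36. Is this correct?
No, the correct result is 28.36.

Step 1: Calculate the correct sum after transformation
Step 2: Apply multiplier 1.2 to records where program = 'physics'
Step 3: Correct result = 28.36
Step 4: Claimed result = 48.36
Step 5: 28.36 ≠ 48.36
Conclusion: The claimed result is incorrect. The correct answer is 28.36.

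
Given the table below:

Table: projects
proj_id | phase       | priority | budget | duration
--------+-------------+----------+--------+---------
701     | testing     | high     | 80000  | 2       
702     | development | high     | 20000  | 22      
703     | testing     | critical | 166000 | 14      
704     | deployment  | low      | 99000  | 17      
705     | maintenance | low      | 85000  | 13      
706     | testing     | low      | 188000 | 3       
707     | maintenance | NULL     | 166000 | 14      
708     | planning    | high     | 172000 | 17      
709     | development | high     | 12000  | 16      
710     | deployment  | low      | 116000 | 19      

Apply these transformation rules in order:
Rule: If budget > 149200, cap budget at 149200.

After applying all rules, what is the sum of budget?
1008800

Step 1: 4 records have budget > 149200
Step 2: These records originally summed to 692000
Step 3: After capping: 4 × 149200 = 596800
Step 4: Unaffected records sum: 412000
Step 5: Final sum = 596800 + 412000 = 1008800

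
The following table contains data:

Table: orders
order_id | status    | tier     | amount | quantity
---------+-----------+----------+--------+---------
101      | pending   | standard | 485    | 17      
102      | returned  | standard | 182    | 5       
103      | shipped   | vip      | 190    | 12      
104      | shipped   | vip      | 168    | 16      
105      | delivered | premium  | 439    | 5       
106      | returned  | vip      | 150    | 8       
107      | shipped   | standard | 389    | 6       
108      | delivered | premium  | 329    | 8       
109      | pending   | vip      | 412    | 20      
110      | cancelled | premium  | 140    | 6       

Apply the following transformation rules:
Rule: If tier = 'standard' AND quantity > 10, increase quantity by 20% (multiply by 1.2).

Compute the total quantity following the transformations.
106.4

Step 1: Find records where tier = 'standard' AND quantity > 10
Step 2: 1 records match, summing to 17
Step 3: After multiplier: 17 × 1.2 = 20.4
Step 4: Unaffected records sum: 86
Step 5: Final sum = 20.4 + 86 = 106.4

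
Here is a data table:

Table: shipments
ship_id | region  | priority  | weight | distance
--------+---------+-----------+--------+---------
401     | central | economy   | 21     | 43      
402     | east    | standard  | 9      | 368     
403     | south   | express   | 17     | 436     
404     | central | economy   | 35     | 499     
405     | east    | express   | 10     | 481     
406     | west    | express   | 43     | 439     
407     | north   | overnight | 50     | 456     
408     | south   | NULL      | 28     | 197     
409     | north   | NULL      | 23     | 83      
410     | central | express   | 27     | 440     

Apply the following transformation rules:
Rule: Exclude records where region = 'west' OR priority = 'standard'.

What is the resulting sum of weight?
211

Step 1: Find records where region = 'west' OR priority = 'standard'
Step 2: 2 records match, summing to 52
Step 3: Original sum: 263
Step 4: Remaining sum = 263 - 52 = 211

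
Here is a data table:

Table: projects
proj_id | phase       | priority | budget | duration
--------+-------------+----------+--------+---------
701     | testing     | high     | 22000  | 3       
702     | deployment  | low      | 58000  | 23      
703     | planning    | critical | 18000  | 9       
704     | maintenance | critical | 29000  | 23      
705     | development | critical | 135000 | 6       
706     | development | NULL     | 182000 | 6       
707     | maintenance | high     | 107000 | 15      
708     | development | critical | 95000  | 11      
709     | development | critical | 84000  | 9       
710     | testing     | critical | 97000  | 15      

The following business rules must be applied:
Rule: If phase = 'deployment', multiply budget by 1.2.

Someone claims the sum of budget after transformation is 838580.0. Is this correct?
No, the correct result is 838600.0.

Step 1: Calculate the correct sum after transformation
Step 2: Apply multiplier 1.2 to records where phase = 'deployment'
Step 3: Correct result = 838600.0
Step 4: Claimed result = 838580.0
Step 5: 838600.0 ≠ 838580.0
Conclusion: The claimed result is incorrect. The correct answer is 838600.0.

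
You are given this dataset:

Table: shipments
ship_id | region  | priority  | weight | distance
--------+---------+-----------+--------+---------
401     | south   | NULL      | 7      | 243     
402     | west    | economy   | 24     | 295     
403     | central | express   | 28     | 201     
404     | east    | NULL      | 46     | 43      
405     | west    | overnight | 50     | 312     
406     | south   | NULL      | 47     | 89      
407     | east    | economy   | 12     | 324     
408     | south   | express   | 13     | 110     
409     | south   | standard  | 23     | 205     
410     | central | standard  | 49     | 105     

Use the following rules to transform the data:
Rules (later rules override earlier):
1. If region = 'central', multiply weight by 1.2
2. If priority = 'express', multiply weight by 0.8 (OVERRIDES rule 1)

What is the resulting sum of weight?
300.6

Step 1: Rule 2 takes priority for records with priority = 'express'
  - 2 records: 41 × 0.8 = 32.8
Step 2: Rule 1 applies to remaining records with region = 'central'
  - 1 records: 49 × 1.2 = 58.8
Step 3: Other records unchanged: 209
Step 4: Final sum = 32.8 + 58.8 + 209 = 300.6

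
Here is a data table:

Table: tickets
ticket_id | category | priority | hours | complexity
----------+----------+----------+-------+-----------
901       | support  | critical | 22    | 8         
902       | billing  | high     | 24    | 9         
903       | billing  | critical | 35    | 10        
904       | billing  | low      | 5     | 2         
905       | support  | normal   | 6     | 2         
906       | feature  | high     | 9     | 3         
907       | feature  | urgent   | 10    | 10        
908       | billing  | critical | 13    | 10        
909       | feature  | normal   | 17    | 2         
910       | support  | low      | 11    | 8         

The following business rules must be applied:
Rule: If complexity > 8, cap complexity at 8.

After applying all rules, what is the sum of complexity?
57

Step 1: 4 records have complexity > 8
Step 2: These records originally summed to 39
Step 3: After capping: 4 × 8 = 32
Step 4: Unaffected records sum: 25
Step 5: Final sum = 32 + 25 = 57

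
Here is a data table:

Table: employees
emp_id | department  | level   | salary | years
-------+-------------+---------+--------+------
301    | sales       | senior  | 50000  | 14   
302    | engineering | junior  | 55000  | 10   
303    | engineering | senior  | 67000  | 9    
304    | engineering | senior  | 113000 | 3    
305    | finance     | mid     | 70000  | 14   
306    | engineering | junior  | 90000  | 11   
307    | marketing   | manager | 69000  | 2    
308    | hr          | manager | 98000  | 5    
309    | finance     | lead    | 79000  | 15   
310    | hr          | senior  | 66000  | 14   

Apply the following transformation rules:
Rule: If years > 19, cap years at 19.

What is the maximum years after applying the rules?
15

Step 1: Original maximum years = 15
Step 2: Check cap of 19 against maximum
Step 3: No records exceed the cap (max 15 <= cap 19), so no capping applies
Step 4: Maximum after transformation = 15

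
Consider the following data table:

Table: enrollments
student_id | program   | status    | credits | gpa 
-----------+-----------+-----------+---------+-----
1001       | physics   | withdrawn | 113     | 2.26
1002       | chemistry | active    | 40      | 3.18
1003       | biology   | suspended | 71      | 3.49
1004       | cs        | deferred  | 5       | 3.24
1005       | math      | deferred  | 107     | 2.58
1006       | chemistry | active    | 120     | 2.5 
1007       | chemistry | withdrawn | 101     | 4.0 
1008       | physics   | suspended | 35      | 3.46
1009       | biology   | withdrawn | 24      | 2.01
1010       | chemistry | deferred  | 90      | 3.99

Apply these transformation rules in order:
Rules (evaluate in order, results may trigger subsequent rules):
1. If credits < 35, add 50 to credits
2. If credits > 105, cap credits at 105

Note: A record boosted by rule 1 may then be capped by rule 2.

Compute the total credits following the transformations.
781

Step 1: Apply rule 1 to records with credits < 35
  - 2 records get bonus of 50
  - Of these, 0 records then exceed 105 and get capped
Step 2: Apply rule 2 to records with credits > 105
  - 3 records (original) are capped
Step 3: Calculate final sum = 781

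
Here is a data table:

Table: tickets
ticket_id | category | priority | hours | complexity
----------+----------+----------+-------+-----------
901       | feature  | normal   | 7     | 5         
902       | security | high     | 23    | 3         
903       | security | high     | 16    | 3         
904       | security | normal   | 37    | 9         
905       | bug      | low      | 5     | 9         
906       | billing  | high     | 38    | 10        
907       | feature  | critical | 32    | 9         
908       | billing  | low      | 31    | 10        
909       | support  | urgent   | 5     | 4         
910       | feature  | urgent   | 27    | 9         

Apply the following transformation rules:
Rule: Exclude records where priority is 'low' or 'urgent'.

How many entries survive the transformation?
6

Step 1: Count records to exclude
  - 2 (low) + 2 (urgent) = 4 records
Step 2: Total records: 10
Step 3: Remaining = 10 - 4 = 6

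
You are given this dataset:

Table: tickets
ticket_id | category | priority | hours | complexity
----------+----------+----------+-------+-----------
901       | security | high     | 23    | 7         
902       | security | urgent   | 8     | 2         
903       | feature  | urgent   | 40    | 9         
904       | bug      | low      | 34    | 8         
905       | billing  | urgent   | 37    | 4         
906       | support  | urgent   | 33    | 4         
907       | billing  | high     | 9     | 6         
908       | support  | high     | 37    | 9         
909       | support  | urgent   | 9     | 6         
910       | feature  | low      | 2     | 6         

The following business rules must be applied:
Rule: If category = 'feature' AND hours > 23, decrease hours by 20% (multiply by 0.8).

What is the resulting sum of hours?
224.0

Step 1: Find records where category = 'feature' AND hours > 23
Step 2: 1 records match, summing to 40
Step 3: After multiplier: 40 × 0.8 = 32.0
Step 4: Unaffected records sum: 192
Step 5: Final sum = 32.0 + 192 = 224.0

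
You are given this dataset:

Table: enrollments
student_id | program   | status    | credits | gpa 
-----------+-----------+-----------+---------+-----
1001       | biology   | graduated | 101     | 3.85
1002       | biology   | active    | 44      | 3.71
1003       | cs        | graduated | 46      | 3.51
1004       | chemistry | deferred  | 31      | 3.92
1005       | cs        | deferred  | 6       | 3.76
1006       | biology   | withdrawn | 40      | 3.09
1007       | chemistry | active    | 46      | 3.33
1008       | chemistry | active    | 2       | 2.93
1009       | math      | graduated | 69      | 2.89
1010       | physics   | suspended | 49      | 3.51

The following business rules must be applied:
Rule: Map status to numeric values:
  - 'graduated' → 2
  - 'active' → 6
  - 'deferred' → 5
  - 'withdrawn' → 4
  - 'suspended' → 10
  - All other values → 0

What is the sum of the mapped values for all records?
48

Step 1: Apply mapping to each record
Step 2: Count by status:
  'graduated': 3 records × 2 = 6
  'active': 3 records × 6 = 18
  'deferred': 2 records × 5 = 10
  'withdrawn': 1 records × 4 = 4
  'suspended': 1 records × 10 = 10
Step 3: Sum all mapped values = 48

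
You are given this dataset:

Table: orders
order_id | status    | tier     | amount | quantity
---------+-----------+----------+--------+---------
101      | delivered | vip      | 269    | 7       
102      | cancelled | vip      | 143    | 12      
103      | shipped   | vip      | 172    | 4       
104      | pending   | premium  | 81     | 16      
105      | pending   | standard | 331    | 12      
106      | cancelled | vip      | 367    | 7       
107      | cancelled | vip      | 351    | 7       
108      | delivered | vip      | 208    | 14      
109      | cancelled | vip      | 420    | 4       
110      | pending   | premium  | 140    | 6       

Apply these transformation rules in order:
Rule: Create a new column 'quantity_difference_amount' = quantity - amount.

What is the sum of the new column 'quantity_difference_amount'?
-2393

Step 1: For each record, compute quantity - amount
Example calculations:
  7 - 269 = -262
  12 - 143 = -131
  4 - 172 = -168
  ...
Step 2: Sum all derived values
Step 3: Total = -2393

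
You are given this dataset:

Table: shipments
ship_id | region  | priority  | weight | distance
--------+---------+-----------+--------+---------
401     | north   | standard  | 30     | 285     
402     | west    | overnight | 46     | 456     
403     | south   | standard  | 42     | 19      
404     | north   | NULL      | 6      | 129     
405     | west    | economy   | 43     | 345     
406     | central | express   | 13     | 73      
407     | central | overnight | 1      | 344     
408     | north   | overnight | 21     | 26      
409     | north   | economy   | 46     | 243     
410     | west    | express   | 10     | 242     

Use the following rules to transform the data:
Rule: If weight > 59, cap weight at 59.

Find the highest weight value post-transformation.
46

Step 1: Original maximum weight = 46
Step 2: Check cap of 59 against maximum
Step 3: No records exceed the cap (max 46 <= cap 59), so no capping applies
Step 4: Maximum after transformation = 46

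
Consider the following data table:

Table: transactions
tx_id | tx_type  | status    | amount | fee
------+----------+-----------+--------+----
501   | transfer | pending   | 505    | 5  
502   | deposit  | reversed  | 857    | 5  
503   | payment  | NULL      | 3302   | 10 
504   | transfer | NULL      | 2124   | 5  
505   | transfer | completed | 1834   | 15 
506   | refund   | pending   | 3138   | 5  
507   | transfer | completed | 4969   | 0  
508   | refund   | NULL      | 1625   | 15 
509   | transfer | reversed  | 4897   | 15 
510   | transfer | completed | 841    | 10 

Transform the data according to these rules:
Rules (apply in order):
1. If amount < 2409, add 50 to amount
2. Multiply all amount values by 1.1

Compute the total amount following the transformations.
26831.2

Step 1: Apply Rule 1 - Add 50 to records with amount < 2409
  - 6 records affected: 7786 + (6 × 50) = 8086
  - Unaffected records: 16306
  - Sum after Rule 1: 24392
Step 2: Apply Rule 2 - Multiply all by 1.1
  - 24392 × 1.1 = 26831.2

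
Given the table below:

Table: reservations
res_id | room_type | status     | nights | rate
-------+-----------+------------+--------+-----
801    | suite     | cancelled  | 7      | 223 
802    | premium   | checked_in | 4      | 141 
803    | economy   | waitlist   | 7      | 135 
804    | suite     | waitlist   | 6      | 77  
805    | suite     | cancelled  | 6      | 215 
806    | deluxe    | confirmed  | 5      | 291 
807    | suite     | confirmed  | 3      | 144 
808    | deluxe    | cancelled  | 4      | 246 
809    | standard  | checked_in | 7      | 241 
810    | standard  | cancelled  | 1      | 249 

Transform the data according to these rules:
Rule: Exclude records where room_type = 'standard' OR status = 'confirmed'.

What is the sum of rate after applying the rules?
1037

Step 1: Find records where room_type = 'standard' OR status = 'confirmed'
Step 2: 4 records match, summing to 925
Step 3: Original sum: 1962
Step 4: Remaining sum = 1962 - 925 = 1037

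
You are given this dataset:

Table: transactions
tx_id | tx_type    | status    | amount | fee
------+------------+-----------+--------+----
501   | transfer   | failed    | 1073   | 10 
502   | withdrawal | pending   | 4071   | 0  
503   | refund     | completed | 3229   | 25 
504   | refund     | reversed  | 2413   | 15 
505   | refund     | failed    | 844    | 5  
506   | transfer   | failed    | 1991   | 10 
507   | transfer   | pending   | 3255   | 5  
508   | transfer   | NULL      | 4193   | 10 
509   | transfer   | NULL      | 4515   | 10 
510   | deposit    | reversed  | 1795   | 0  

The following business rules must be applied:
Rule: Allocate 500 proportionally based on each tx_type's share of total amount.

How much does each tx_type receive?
deposit: 32.78, refund: 118.45, transfer: 274.43, withdrawal: 74.35

Step 1: Calculate total amount = 27379
Step 2: Calculate each tx_type's proportion:
  deposit: 1795/27379 = 6.56% → 32.78
  refund: 6486/27379 = 23.69% → 118.45
  transfer: 15027/27379 = 54.89% → 274.43
  withdrawal: 4071/27379 = 14.87% → 74.35
Step 3: Verify: sum of allocations ≈ 500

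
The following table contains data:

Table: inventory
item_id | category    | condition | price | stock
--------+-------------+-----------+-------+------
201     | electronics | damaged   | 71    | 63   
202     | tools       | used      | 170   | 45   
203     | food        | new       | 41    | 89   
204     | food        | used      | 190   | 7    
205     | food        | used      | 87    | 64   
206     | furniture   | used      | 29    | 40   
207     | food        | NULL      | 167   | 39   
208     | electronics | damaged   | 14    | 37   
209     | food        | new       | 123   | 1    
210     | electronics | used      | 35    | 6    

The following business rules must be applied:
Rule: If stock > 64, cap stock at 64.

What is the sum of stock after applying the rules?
366

Step 1: 1 records have stock > 64
Step 2: These records originally summed to 89
Step 3: After capping: 1 × 64 = 64
Step 4: Unaffected records sum: 302
Step 5: Final sum = 64 + 302 = 366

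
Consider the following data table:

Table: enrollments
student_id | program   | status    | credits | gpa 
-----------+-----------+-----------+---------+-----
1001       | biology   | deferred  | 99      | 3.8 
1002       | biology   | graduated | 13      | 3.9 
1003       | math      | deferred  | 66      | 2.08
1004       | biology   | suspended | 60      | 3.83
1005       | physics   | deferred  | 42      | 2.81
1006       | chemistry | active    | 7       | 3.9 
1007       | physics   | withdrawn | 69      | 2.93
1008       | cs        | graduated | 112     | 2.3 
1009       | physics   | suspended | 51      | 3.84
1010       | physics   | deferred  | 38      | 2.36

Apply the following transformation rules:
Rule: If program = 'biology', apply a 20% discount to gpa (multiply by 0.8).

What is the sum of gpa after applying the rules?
29.44

Step 1: Records with program = 'biology' have total gpa = 11.53
Step 2: Apply multiplier: 11.53 × 0.8 = 9.22
Step 3: Other records total: 20.22
Step 4: Final sum = 9.22 + 20.22 = 29.44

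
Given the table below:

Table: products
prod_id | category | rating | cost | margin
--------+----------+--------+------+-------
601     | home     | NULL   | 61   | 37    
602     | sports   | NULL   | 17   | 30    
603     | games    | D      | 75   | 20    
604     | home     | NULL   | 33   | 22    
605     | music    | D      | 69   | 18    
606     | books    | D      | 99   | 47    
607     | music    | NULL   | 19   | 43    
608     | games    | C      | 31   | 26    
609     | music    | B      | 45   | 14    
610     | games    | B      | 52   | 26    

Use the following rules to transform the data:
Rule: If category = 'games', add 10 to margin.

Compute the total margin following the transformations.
313

Step 1: Count records where category = 'games': 3
Step 2: Total bonus added: 3 × 10 = 30
Step 3: Original sum of margin: 283
Step 4: Final sum = 283 + 30 = 313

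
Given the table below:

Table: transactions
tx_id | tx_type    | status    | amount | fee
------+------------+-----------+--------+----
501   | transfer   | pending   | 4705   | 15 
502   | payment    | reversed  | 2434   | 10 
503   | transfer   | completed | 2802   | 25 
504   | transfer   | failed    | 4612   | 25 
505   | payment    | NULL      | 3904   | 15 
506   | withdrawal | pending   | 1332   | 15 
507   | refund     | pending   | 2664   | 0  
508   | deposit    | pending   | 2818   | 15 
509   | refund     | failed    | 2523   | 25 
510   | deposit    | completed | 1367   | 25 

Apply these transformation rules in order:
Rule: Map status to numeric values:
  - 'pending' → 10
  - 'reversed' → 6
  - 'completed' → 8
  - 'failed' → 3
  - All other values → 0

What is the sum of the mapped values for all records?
68

Step 1: Apply mapping to each record
Step 2: Count by status:
  'pending': 4 records × 10 = 40
  'reversed': 1 records × 6 = 6
  'completed': 2 records × 8 = 16
  'failed': 2 records × 3 = 6
Step 3: Sum all mapped values = 68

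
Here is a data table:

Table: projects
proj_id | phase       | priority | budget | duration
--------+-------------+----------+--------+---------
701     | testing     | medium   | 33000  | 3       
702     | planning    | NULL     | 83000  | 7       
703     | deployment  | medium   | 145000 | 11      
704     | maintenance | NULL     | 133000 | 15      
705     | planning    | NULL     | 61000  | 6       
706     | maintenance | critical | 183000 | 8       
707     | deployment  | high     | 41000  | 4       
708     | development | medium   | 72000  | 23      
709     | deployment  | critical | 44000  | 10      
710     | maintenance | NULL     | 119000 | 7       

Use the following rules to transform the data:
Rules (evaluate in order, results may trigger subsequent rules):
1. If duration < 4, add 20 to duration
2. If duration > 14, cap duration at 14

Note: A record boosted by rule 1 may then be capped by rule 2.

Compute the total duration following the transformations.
95

Step 1: Apply rule 1 to records with duration < 4
  - 1 records get bonus of 20
  - Of these, 1 records then exceed 14 and get capped
Step 2: Apply rule 2 to records with duration > 14
  - 2 records (original) are capped
Step 3: Calculate final sum = 95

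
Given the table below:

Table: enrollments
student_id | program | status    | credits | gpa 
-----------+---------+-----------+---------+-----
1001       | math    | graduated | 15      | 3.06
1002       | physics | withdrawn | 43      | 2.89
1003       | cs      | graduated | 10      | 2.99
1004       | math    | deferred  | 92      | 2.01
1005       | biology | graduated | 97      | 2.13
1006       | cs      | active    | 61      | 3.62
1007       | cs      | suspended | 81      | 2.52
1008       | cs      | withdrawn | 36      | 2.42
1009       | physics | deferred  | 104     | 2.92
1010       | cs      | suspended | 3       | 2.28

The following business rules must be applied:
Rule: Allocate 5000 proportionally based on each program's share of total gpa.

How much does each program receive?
biology: 396.8, cs: 2576.38, math: 944.49, physics: 1082.34

Step 1: Calculate total gpa = 26.84
Step 2: Calculate each program's proportion:
  biology: 2.13/26.84 = 7.94% → 396.8
  cs: 13.83/26.84 = 51.53% → 2576.38
  math: 5.07/26.84 = 18.89% → 944.49
  physics: 5.81/26.84 = 21.65% → 1082.34
Step 3: Verify: sum of allocations ≈ 5000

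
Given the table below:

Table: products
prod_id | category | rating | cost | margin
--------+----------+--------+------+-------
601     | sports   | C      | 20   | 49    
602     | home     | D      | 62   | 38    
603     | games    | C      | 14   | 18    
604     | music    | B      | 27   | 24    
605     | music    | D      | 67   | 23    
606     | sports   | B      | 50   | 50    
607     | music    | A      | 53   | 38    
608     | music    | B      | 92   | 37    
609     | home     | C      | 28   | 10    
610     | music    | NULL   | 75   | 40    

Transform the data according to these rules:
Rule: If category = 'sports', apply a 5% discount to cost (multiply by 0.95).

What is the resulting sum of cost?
484.5

Step 1: Records with category = 'sports' have total cost = 70
Step 2: Apply multiplier: 70 × 0.95 = 66.5
Step 3: Other records total: 418
Step 4: Final sum = 66.5 + 418 = 484.5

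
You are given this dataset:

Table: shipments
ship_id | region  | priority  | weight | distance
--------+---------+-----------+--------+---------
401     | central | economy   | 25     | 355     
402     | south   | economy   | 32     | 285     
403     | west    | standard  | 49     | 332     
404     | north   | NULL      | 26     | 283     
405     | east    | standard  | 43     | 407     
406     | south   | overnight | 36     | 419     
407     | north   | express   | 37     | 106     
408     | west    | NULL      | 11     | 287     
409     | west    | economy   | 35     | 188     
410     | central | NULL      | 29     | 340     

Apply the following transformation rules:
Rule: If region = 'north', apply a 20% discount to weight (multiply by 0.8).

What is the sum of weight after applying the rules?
310.4

Step 1: Records with region = 'north' have total weight = 63
Step 2: Apply multiplier: 63 × 0.8 = 50.4
Step 3: Other records total: 260
Step 4: Final sum = 50.4 + 260 = 310.4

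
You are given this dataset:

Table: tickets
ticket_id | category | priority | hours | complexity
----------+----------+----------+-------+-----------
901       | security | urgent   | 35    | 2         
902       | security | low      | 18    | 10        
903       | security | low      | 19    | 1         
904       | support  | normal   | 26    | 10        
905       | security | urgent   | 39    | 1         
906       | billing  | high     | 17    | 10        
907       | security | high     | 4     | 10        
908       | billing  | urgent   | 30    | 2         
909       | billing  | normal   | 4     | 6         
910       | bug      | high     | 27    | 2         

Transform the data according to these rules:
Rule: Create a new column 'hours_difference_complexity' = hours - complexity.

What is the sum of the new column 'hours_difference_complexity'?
165

Step 1: For each record, compute hours - complexity
Example calculations:
  35 - 2 = 33
  18 - 10 = 8
  19 - 1 = 18
  ...
Step 2: Sum all derived values
Step 3: Total = 165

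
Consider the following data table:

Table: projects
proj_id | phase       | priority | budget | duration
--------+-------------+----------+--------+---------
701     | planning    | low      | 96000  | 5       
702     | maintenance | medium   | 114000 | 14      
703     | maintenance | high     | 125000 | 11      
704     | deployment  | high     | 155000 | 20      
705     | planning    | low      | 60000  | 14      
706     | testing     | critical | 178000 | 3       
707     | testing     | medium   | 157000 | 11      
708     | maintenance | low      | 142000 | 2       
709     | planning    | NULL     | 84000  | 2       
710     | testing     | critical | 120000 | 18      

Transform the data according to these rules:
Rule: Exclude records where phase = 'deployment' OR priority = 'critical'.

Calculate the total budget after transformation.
778000

Step 1: Find records where phase = 'deployment' OR priority = 'critical'
Step 2: 3 records match, summing to 453000
Step 3: Original sum: 1231000
Step 4: Remaining sum = 1231000 - 453000 = 778000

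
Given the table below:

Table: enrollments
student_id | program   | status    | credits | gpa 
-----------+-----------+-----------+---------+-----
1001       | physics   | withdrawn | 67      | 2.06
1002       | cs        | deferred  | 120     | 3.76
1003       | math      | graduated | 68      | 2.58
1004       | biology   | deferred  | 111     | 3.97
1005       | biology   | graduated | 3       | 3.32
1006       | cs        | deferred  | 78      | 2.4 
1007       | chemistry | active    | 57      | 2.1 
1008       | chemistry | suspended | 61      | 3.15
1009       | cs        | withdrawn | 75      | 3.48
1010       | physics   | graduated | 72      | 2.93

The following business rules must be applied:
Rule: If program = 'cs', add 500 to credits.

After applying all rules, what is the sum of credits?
2212

Step 1: Count records where program = 'cs': 3
Step 2: Total bonus added: 3 × 500 = 1500
Step 3: Original sum of credits: 712
Step 4: Final sum = 712 + 1500 = 2212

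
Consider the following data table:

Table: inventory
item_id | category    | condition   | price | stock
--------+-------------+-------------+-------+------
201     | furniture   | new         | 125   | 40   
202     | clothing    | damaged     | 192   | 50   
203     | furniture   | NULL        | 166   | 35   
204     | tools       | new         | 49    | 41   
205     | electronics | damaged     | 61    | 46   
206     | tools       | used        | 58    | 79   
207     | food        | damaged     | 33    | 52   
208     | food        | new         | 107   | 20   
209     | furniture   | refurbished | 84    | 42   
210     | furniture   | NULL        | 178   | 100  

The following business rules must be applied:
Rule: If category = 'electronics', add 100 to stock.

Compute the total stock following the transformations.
605

Step 1: Count records where category = 'electronics': 1
Step 2: Total bonus added: 1 × 100 = 100
Step 3: Original sum of stock: 505
Step 4: Final sum = 505 + 100 = 605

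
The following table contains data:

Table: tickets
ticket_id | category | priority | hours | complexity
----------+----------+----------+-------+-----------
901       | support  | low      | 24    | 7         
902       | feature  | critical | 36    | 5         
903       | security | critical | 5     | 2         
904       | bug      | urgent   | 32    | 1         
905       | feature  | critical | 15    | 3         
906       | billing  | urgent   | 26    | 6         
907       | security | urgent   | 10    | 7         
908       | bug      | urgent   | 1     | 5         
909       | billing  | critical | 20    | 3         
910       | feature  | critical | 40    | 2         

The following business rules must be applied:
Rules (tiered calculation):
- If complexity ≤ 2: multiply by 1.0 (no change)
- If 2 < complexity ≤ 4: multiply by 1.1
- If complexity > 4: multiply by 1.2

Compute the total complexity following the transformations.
47.6

Step 1: Tier 1 (complexity ≤ 2): 3 records, sum = 5 × 1.0 = 5.0
Step 2: Tier 2 (2 < complexity ≤ 4): 2 records, sum = 6 × 1.1 = 6.6
Step 3: Tier 3 (complexity > 4): 5 records, sum = 30 × 1.2 = 36.0
Step 4: Final sum = 5.0 + 6.6 + 36.0 = 47.6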